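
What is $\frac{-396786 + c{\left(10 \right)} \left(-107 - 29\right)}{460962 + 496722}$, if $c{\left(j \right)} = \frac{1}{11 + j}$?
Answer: $- \frac{4166321}{10055682} \approx -0.41433$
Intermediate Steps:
$\frac{-396786 + c{\left(10 \right)} \left(-107 - 29\right)}{460962 + 496722} = \frac{-396786 + \frac{-107 - 29}{11 + 10}}{460962 + 496722} = \frac{-396786 + \frac{1}{21} \left(-136\right)}{957684} = \left(-396786 + \frac{1}{21} \left(-136\right)\right) \frac{1}{957684} = \left(-396786 - \frac{136}{21}\right) \frac{1}{957684} = \left(- \frac{8332642}{21}\right) \frac{1}{957684} = - \frac{4166321}{10055682}$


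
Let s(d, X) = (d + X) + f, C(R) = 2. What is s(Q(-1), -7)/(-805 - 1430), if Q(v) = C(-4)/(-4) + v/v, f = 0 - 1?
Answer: 1/298 ≈ 0.0033557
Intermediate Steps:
f = -1
Q(v) = ½ (Q(v) = 2/(-4) + v/v = 2*(-¼) + 1 = -½ + 1 = ½)
s(d, X) = -1 + X + d (s(d, X) = (d + X) - 1 = (X + d) - 1 = -1 + X + d)
s(Q(-1), -7)/(-805 - 1430) = (-1 - 7 + ½)/(-805 - 1430) = -15/2/(-2235) = -1/2235*(-15/2) = 1/298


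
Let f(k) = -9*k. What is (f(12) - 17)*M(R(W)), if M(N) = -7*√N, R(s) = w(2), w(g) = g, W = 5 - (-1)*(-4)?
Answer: 875*√2 ≈ 1237.4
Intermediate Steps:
W = 1 (W = 5 - 1*4 = 5 - 4 = 1)
R(s) = 2
(f(12) - 17)*M(R(W)) = (-9*12 - 17)*(-7*√2) = (-108 - 17)*(-7*√2) = -(-875)*√2 = 875*√2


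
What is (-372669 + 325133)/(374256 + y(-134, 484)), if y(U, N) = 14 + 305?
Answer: -47536/374575 ≈ -0.12691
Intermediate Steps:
y(U, N) = 319
(-372669 + 325133)/(374256 + y(-134, 484)) = (-372669 + 325133)/(374256 + 319) = -47536/374575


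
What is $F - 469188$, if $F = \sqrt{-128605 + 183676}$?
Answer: $-469188 + 3 \sqrt{6119} \approx -4.6895 \cdot 10^{5}$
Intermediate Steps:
$F = 3 \sqrt{6119}$ ($F = \sqrt{55071} = 3 \sqrt{6119} \approx 234.67$)
$F - 469188 = 3 \sqrt{6119} - 469188 = -469188 + 3 \sqrt{6119}$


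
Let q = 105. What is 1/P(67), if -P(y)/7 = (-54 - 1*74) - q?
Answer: 1/1631 ≈ 0.00061312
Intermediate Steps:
P(y) = 1631 (P(y) = -7*((-54 - 1*74) - 1*105) = -7*((-54 - 74) - 105) = -7*(-128 - 105) = -7*(-233) = 1631)
1/P(67) = 1/1631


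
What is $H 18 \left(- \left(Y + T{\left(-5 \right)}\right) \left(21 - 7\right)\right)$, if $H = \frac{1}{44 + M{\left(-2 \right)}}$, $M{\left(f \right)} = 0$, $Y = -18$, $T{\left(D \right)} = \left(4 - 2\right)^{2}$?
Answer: $\frac{882}{11} \approx 80.182$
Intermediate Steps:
$T{\left(D \right)} = 4$ ($T{\left(D \right)} = 2^{2} = 4$)
$H = \frac{1}{44}$ ($H = \frac{1}{44 + 0} = \frac{1}{44} \approx 0.022727$)
$H 18 \left(- \left(Y + T{\left(-5 \right)}\right) \left(21 - 7\right)\right) = \frac{1}{44} \cdot 18 \left(- \left(-18 + 4\right) \left(21 - 7\right)\right) = \frac{9 \left(- \left(-14\right) 14\right)}{22} = \frac{9 \left(\left(-1\right) \left(-196\right)\right)}{22} = \frac{9}{22} \cdot 196 = \frac{882}{11}$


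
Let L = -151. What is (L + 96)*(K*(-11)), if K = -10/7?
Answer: -6050/7 ≈ -864.29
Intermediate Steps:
K = -10/7 (K = -10*1/7 = -10/7 ≈ -1.4286)
(L + 96)*(K*(-11)) = (-151 + 96)*(-10/7*(-11)) = -55*110/7 = -6050/7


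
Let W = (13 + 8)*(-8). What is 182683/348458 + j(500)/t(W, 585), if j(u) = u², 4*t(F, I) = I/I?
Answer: 348458182683/348458 ≈ 1.0000e+6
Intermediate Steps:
W = -168 (W = 21*(-8) = -168)
t(F, I) = ¼ (t(F, I) = (I/I)/4 = (¼)*1 = ¼)
182683/348458 + j(500)/t(W, 585) = 182683/348458 + 500²/(¼) = 182683*(1/348458) + 250000*4 = 182683/348458 + 1000000 = 348458182683/348458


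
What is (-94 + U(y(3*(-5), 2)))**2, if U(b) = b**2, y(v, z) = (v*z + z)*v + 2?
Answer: 31680440100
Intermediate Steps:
y(v, z) = 2 + v*(z + v*z) (y(v, z) = (z + v*z)*v + 2 = v*(z + v*z) + 2 = 2 + v*(z + v*z))
(-94 + U(y(3*(-5), 2)))**2 = (-94 + (2 + (3*(-5))*2 + 2*(3*(-5))**2)**2)**2 = (-94 + (2 - 15*2 + 2*(-15)**2)**2)**2 = (-94 + (2 - 30 + 2*225)**2)**2 = (-94 + (2 - 30 + 450)**2)**2 = (-94 + 422**2)**2 = (-94 + 178084)**2 = 177990**2 = 31680440100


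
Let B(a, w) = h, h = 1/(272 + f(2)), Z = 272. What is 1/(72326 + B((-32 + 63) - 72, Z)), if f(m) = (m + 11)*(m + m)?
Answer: 324/23433625 ≈ 1.3826e-5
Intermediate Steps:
f(m) = 2*m*(11 + m) (f(m) = (11 + m)*(2*m) = 2*m*(11 + m))
h = 1/324 (h = 1/(272 + 2*2*(11 + 2)) = 1/(272 + 2*2*13) = 1/(272 + 52) = 1/324 ≈ 0.0030864)
B(a, w) = 1/324
1/(72326 + B((-32 + 63) - 72, Z)) = 1/(72326 + 1/324) = 1/(23433625/324) = 324/23433625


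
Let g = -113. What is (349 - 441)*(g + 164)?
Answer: -4692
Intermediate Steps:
(349 - 441)*(g + 164) = (349 - 441)*(-113 + 164) = -92*51 = -4692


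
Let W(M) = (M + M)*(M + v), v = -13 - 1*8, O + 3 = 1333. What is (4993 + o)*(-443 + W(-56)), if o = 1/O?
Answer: 54327493071/1330 ≈ 4.0848e+7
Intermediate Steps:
O = 1330 (O = -3 + 1333 = 1330)
v = -21 (v = -13 - 8 = -21)
W(M) = 2*M*(-21 + M) (W(M) = (M + M)*(M - 21) = (2*M)*(-21 + M) = 2*M*(-21 + M))
o = 1/1330 ≈ 0.00075188
(4993 + o)*(-443 + W(-56)) = (4993 + 1/1330)*(-443 + 2*(-56)*(-21 - 56)) = 6640691*(-443 + 2*(-56)*(-77))/1330 = 6640691*(-443 + 8624)/1330 = (6640691/1330)*8181 = 54327493071/1330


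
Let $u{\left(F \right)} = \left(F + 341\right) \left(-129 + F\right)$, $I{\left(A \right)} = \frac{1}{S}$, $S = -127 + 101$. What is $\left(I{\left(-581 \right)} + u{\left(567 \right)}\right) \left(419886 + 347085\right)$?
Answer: $\frac{7930712532213}{26} \approx 3.0503 \cdot 10^{11}$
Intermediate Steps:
$S = -26$
$I{\left(A \right)} = - \frac{1}{26}$ ($I{\left(A \right)} = \frac{1}{-26} = - \frac{1}{26}$)
$u{\left(F \right)} = \left(-129 + F\right) \left(341 + F\right)$ ($u{\left(F \right)} = \left(341 + F\right) \left(-129 + F\right) = \left(-129 + F\right) \left(341 + F\right)$)
$\left(I{\left(-581 \right)} + u{\left(567 \right)}\right) \left(419886 + 347085\right) = \left(- \frac{1}{26} + \left(-43989 + 567^{2} + 212 \cdot 567\right)\right) \left(419886 + 347085\right) = \left(- \frac{1}{26} + \left(-43989 + 321489 + 120204\right)\right) 766971 = \left(- \frac{1}{26} + 397704\right) 766971 = \frac{10340303}{26} \cdot 766971 = \frac{7930712532213}{26}$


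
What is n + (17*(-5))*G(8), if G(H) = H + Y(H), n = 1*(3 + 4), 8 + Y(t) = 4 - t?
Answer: 347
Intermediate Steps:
Y(t) = -4 - t (Y(t) = -8 + (4 - t) = -4 - t)
n = 7 (n = 1*7 = 7)
G(H) = -4 (G(H) = H + (-4 - H) = -4)
n + (17*(-5))*G(8) = 7 + (17*(-5))*(-4) = 7 - 85*(-4) = 7 + 340 = 347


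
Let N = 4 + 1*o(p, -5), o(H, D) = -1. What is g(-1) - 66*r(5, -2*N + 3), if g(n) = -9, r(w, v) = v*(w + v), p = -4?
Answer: 387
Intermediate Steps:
N = 3 (N = 4 + 1*(-1) = 4 - 1 = 3)
r(w, v) = v*(v + w)
g(-1) - 66*r(5, -2*N + 3) = -9 - 66*(-2*3 + 3)*((-2*3 + 3) + 5) = -9 - 66*(-6 + 3)*((-6 + 3) + 5) = -9 - (-198)*(-3 + 5) = -9 - (-198)*2 = -9 - 66*(-6) = -9 + 396 = 387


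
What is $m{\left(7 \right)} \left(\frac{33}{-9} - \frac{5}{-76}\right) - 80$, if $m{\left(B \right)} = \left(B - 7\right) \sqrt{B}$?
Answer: $-80$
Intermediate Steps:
$m{\left(B \right)} = \sqrt{B} \left(-7 + B\right)$ ($m{\left(B \right)} = \left(B - 7\right) \sqrt{B} = \left(-7 + B\right) \sqrt{B} = \sqrt{B} \left(-7 + B\right)$)
$m{\left(7 \right)} \left(\frac{33}{-9} - \frac{5}{-76}\right) - 80 = \sqrt{7} \left(-7 + 7\right) \left(\frac{33}{-9} - \frac{5}{-76}\right) - 80 = \sqrt{7} \cdot 0 \left(33 \left(- \frac{1}{9}\right) - - \frac{5}{76}\right) - 80 = 0 \left(- \frac{11}{3} + \frac{5}{76}\right) - 80 = 0 \left(- \frac{821}{228}\right) - 80 = 0 - 80 = -80$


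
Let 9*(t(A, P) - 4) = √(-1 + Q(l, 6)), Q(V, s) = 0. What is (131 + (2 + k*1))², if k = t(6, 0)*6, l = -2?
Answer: 221837/9 + 628*I/3 ≈ 24649.0 + 209.33*I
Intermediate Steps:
t(A, P) = 4 + I/9 (t(A, P) = 4 + √(-1 + 0)/9 = 4 + √(-1)/9 = 4 + I/9)
k = 24 + 2*I/3 (k = (4 + I/9)*6 = 24 + 2*I/3 ≈ 24.0 + 0.66667*I)
(131 + (2 + k*1))² = (131 + (2 + (24 + 2*I/3)*1))² = (131 + (2 + (24 + 2*I/3)))² = (131 + (26 + 2*I/3))² = (157 + 2*I/3)²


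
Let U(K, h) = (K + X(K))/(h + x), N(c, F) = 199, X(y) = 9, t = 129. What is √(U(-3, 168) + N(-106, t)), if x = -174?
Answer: 3*√22 ≈ 14.071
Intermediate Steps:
U(K, h) = (9 + K)/(-174 + h) (U(K, h) = (K + 9)/(h - 174) = (9 + K)/(-174 + h))
√(U(-3, 168) + N(-106, t)) = √((9 - 3)/(-174 + 168) + 199) = √(6/(-6) + 199) = √(-⅙*6 + 199) = √(-1 + 199) = √198 = 3*√22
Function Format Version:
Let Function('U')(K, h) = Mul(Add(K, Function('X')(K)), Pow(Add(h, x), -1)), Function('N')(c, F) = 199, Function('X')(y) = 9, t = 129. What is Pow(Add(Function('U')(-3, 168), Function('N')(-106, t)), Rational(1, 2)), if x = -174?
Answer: Mul(3, Pow(22, Rational(1, 2))) ≈ 14.071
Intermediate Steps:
Function('U')(K, h) = Mul(Pow(Add(-174, h), -1), Add(9, K)) (Function('U')(K, h) = Mul(Add(K, 9), Pow(Add(h, -174), -1)) = Mul(Add(9, K), Pow(Add(-174, h), -1)) = Mul(Pow(Add(-174, h), -1), Add(9, K)))
Pow(Add(Function('U')(-3, 168), Function('N')(-106, t)), Rational(1, 2)) = Pow(Add(Mul(Pow(Add(-174, 168), -1), Add(9, -3)), 199), Rational(1, 2)) = Pow(Add(Mul(Pow(-6, -1), 6), 199), Rational(1, 2)) = Pow(Add(Mul(Rational(-1, 6), 6), 199), Rational(1, 2)) = Pow(Add(-1, 199), Rational(1, 2)) = Pow(198, Rational(1, 2)) = Mul(3, Pow(22, Rational(1, 2)))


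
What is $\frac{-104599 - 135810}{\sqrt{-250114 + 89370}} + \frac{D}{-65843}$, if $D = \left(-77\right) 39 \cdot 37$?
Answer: $\frac{111111}{65843} + \frac{240409 i \sqrt{40186}}{80372} \approx 1.6875 + 599.63 i$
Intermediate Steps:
$D = -111111$ ($D = \left(-3003\right) 37 = -111111$)
$\frac{-104599 - 135810}{\sqrt{-250114 + 89370}} + \frac{D}{-65843} = \frac{-104599 - 135810}{\sqrt{-250114 + 89370}} - \frac{111111}{-65843} = \frac{-104599 - 135810}{\sqrt{-160744}} - - \frac{111111}{65843} = - \frac{240409}{2 i \sqrt{40186}} + \frac{111111}{65843} = - 240409 \left(- \frac{i \sqrt{40186}}{80372}\right) + \frac{111111}{65843} = \frac{240409 i \sqrt{40186}}{80372} + \frac{111111}{65843} = \frac{111111}{65843} + \frac{240409 i \sqrt{40186}}{80372}$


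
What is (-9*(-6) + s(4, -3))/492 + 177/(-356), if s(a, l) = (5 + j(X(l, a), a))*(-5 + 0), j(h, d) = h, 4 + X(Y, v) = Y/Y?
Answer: -17855/43788 ≈ -0.40776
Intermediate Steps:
X(Y, v) = -3 (X(Y, v) = -4 + Y/Y = -4 + 1 = -3)
s(a, l) = -10 (s(a, l) = (5 - 3)*(-5 + 0) = 2*(-5) = -10)
(-9*(-6) + s(4, -3))/492 + 177/(-356) = (-9*(-6) - 10)/492 + 177/(-356) = (54 - 10)*(1/492) + 177*(-1/356) = 44*(1/492) - 177/356 = 11/123 - 177/356 = -17855/43788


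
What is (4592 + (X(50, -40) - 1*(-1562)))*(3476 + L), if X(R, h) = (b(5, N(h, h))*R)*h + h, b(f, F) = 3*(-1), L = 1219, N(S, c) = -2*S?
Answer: 56875230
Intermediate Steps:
b(f, F) = -3
X(R, h) = h - 3*R*h (X(R, h) = (-3*R)*h + h = -3*R*h + h = h - 3*R*h)
(4592 + (X(50, -40) - 1*(-1562)))*(3476 + L) = (4592 + (-40*(1 - 3*50) - 1*(-1562)))*(3476 + 1219) = (4592 + (-40*(1 - 150) + 1562))*4695 = (4592 + (-40*(-149) + 1562))*4695 = (4592 + (5960 + 1562))*4695 = (4592 + 7522)*4695 = 12114*4695 = 56875230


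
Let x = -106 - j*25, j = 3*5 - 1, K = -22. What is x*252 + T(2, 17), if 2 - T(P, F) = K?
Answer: -114888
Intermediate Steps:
T(P, F) = 24 (T(P, F) = 2 - 1*(-22) = 2 + 22 = 24)
j = 14 (j = 15 - 1 = 14)
x = -456 (x = -106 - 14*25 = -106 - 1*350 = -106 - 350 = -456)
x*252 + T(2, 17) = -456*252 + 24 = -114912 + 24 = -114888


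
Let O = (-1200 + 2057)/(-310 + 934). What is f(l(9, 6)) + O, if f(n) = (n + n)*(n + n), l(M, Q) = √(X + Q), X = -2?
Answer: 10841/624 ≈ 17.373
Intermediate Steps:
l(M, Q) = √(-2 + Q)
f(n) = 4*n² (f(n) = (2*n)*(2*n) = 4*n²)
O = 857/624 ≈ 1.3734
f(l(9, 6)) + O = 4*(√(-2 + 6))² + 857/624 = 4*(√4)² + 857/624 = 4*2² + 857/624 = 4*4 + 857/624 = 16 + 857/624 = 10841/624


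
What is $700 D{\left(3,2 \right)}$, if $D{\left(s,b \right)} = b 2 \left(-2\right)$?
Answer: $-5600$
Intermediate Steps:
$D{\left(s,b \right)} = - 4 b$ ($D{\left(s,b \right)} = 2 b \left(-2\right) = - 4 b$)
$700 D{\left(3,2 \right)} = 700 \left(\left(-4\right) 2\right) = 700 \left(-8\right) = -5600$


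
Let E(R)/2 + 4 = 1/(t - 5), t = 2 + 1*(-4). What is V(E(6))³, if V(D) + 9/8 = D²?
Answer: 18548596085111/60236288 ≈ 3.0793e+5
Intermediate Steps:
t = -2 (t = 2 - 4 = -2)
E(R) = -58/7 (E(R) = -8 + 2/(-2 - 5) = -8 + 2/(-7) = -8 + 2*(-⅐) = -8 - 2/7 = -58/7)
V(D) = -9/8 + D²
V(E(6))³ = (-9/8 + (-58/7)²)³ = (-9/8 + 3364/49)³ = (26471/392)³ = 18548596085111/60236288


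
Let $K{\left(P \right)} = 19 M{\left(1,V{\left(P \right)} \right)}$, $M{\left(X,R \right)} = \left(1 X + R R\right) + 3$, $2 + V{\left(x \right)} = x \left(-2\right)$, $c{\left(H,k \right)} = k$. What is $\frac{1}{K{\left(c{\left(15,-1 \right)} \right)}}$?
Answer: $\frac{1}{76} \approx 0.013158$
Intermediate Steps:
$V{\left(x \right)} = -2 - 2 x$ ($V{\left(x \right)} = -2 + x \left(-2\right) = -2 - 2 x$)
$M{\left(X,R \right)} = 3 + X + R^{2}$ ($M{\left(X,R \right)} = \left(X + R^{2}\right) + 3 = 3 + X + R^{2}$)
$K{\left(P \right)} = 76 + 19 \left(-2 - 2 P\right)^{2}$ ($K{\left(P \right)} = 19 \left(3 + 1 + \left(-2 - 2 P\right)^{2}\right) = 19 \left(4 + \left(-2 - 2 P\right)^{2}\right) = 76 + 19 \left(-2 - 2 P\right)^{2}$)
$\frac{1}{K{\left(c{\left(15,-1 \right)} \right)}} = \frac{1}{76 + 76 \left(1 - 1\right)^{2}} = \frac{1}{76 + 76 \cdot 0^{2}} = \frac{1}{76 + 76 \cdot 0} = \frac{1}{76 + 0} = \frac{1}{76}$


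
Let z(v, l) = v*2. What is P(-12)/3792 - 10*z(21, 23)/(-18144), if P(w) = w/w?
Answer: 799/34128 ≈ 0.023412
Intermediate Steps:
z(v, l) = 2*v
P(w) = 1
P(-12)/3792 - 10*z(21, 23)/(-18144) = 1/3792 - 20*21/(-18144) = 1*(1/3792) - 10*42*(-1/18144) = 1/3792 - 420*(-1/18144) = 1/3792 + 5/216 = 799/34128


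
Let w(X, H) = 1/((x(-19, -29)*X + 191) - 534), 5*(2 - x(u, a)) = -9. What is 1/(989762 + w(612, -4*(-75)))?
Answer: 9913/9811510711 ≈ 1.0103e-6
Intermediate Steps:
x(u, a) = 19/5 (x(u, a) = 2 - ⅕*(-9) = 2 + 9/5 = 19/5)
w(X, H) = 1/(-343 + 19*X/5) (w(X, H) = 1/((19*X/5 + 191) - 534) = 1/((191 + 19*X/5) - 534) = 1/(-343 + 19*X/5))
1/(989762 + w(612, -4*(-75))) = 1/(989762 + 5/(-1715 + 19*612)) = 1/(989762 + 5/(-1715 + 11628)) = 1/(989762 + 5/9913) = 1/(9811510711/9913) = 9913/9811510711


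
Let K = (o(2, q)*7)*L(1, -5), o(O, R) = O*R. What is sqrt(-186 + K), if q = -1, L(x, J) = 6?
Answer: 3*I*sqrt(30) ≈ 16.432*I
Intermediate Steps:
K = -84 (K = ((2*(-1))*7)*6 = -2*7*6 = -14*6 = -84)
sqrt(-186 + K) = sqrt(-186 - 84) = sqrt(-270) = 3*I*sqrt(30)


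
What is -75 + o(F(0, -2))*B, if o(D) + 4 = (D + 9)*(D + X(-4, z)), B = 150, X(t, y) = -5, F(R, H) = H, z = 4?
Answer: -8025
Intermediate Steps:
o(D) = -4 + (-5 + D)*(9 + D) (o(D) = -4 + (D + 9)*(D - 5) = -4 + (9 + D)*(-5 + D) = -4 + (-5 + D)*(9 + D))
-75 + o(F(0, -2))*B = -75 + (-49 + (-2)² + 4*(-2))*150 = -75 + (-49 + 4 - 8)*150 = -75 - 53*150 = -75 - 7950 = -8025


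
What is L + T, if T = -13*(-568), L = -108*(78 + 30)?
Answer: -4280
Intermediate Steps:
L = -11664 (L = -108*108 = -11664)
T = 7384
L + T = -11664 + 7384 = -4280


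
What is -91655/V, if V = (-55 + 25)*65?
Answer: 18331/390 ≈ 47.003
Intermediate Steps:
V = -1950 (V = -30*65 = -1950)
-91655/V = -91655/(-1950) = -91655*(-1/1950) = 18331/390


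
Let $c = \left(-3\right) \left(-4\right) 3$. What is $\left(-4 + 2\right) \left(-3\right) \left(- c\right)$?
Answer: $-216$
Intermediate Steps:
$c = 36$ ($c = 12 \cdot 3 = 36$)
$\left(-4 + 2\right) \left(-3\right) \left(- c\right) = \left(-4 + 2\right) \left(-3\right) \left(\left(-1\right) 36\right) = \left(-2\right) \left(-3\right) \left(-36\right) = 6 \left(-36\right) = -216$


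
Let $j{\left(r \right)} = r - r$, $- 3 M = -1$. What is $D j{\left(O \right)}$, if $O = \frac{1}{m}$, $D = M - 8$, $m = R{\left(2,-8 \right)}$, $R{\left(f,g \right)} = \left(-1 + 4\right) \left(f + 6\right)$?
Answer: $0$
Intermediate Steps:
$R{\left(f,g \right)} = 18 + 3 f$ ($R{\left(f,g \right)} = 3 \left(6 + f\right) = 18 + 3 f$)
$M = \frac{1}{3}$ ($M = \left(- \frac{1}{3}\right) \left(-1\right) = \frac{1}{3} \approx 0.33333$)
$m = 24$ ($m = 18 + 3 \cdot 2 = 18 + 6 = 24$)
$D = - \frac{23}{3}$ ($D = \frac{1}{3} - 8 = - \frac{23}{3} \approx -7.6667$)
$O = \frac{1}{24} \approx 0.041667$
$j{\left(r \right)} = 0$
$D j{\left(O \right)} = \left(- \frac{23}{3}\right) 0 = 0$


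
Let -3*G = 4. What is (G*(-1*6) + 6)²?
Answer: 196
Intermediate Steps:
G = -4/3 (G = -⅓*4 = -4/3 ≈ -1.3333)
(G*(-1*6) + 6)² = (-(-4)*6/3 + 6)² = (-4/3*(-6) + 6)² = (8 + 6)² = 14² = 196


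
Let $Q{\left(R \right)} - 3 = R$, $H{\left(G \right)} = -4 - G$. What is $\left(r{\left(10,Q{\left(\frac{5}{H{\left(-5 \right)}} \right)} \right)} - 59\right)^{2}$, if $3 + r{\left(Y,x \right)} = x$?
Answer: $2916$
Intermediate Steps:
$Q{\left(R \right)} = 3 + R$
$r{\left(Y,x \right)} = -3 + x$
$\left(r{\left(10,Q{\left(\frac{5}{H{\left(-5 \right)}} \right)} \right)} - 59\right)^{2} = \left(\left(-3 + \left(3 + \frac{5}{-4 - -5}\right)\right) - 59\right)^{2} = \left(\left(-3 + \left(3 + \frac{5}{-4 + 5}\right)\right) - 59\right)^{2} = \left(\left(-3 + \left(3 + \frac{5}{1}\right)\right) - 59\right)^{2} = \left(\left(-3 + \left(3 + 5 \cdot 1\right)\right) - 59\right)^{2} = \left(\left(-3 + \left(3 + 5\right)\right) - 59\right)^{2} = \left(\left(-3 + 8\right) - 59\right)^{2} = \left(5 - 59\right)^{2} = \left(-54\right)^{2} = 2916$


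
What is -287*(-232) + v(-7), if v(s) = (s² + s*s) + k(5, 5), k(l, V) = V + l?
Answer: 66692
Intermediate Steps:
v(s) = 10 + 2*s² (v(s) = (s² + s*s) + (5 + 5) = (s² + s²) + 10 = 2*s² + 10 = 10 + 2*s²)
-287*(-232) + v(-7) = -287*(-232) + (10 + 2*(-7)²) = 66584 + (10 + 2*49) = 66584 + (10 + 98) = 66584 + 108 = 66692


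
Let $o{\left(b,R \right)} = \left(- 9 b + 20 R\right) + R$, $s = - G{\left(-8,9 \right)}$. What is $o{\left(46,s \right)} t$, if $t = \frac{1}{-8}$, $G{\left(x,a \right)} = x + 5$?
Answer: $\frac{351}{8} \approx 43.875$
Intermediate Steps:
$G{\left(x,a \right)} = 5 + x$
$s = 3$ ($s = - (5 - 8) = \left(-1\right) \left(-3\right) = 3$)
$o{\left(b,R \right)} = - 9 b + 21 R$
$t = - \frac{1}{8} \approx -0.125$
$o{\left(46,s \right)} t = \left(\left(-9\right) 46 + 21 \cdot 3\right) \left(- \frac{1}{8}\right) = \left(-414 + 63\right) \left(- \frac{1}{8}\right) = \left(-351\right) \left(- \frac{1}{8}\right) = \frac{351}{8}$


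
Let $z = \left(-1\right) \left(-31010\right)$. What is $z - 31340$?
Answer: $-330$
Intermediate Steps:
$z = 31010$
$z - 31340 = 31010 - 31340 = -330$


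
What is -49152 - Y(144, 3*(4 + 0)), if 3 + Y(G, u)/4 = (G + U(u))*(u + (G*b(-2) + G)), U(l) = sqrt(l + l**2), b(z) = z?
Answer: 26892 + 1056*sqrt(39) ≈ 33487.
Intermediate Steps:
Y(G, u) = -12 + 4*(G + sqrt(u*(1 + u)))*(u - G) (Y(G, u) = -12 + 4*((G + sqrt(u*(1 + u)))*(u + (G*(-2) + G))) = -12 + 4*((G + sqrt(u*(1 + u)))*(u + (-2*G + G))) = -12 + 4*((G + sqrt(u*(1 + u)))*(u - G)) = -12 + 4*(G + sqrt(u*(1 + u)))*(u - G))
-49152 - Y(144, 3*(4 + 0)) = -49152 - (-12 - 4*144**2 - 4*144*sqrt((3*(4 + 0))*(1 + 3*(4 + 0))) + 4*144*(3*(4 + 0)) + 4*(3*(4 + 0))*sqrt((3*(4 + 0))*(1 + 3*(4 + 0)))) = -49152 - (-12 - 4*20736 - 4*144*sqrt((3*4)*(1 + 3*4)) + 4*144*(3*4) + 4*(3*4)*sqrt((3*4)*(1 + 3*4))) = -49152 - (-12 - 82944 - 4*144*sqrt(12*(1 + 12)) + 4*144*12 + 4*12*sqrt(12*(1 + 12))) = -49152 - (-12 - 82944 - 4*144*sqrt(12*13) + 6912 + 4*12*sqrt(12*13)) = -49152 - (-12 - 82944 - 4*144*sqrt(156) + 6912 + 4*12*sqrt(156)) = -49152 - (-12 - 82944 - 4*144*2*sqrt(39) + 6912 + 4*12*(2*sqrt(39))) = -49152 - (-12 - 82944 - 1152*sqrt(39) + 6912 + 96*sqrt(39)) = -49152 - (-76044 - 1056*sqrt(39)) = -49152 + (76044 + 1056*sqrt(39)) = 26892 + 1056*sqrt(39)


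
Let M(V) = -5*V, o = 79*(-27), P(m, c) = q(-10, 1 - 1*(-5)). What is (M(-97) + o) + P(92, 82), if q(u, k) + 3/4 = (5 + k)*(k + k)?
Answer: -6067/4 ≈ -1516.8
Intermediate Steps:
q(u, k) = -¾ + 2*k*(5 + k) (q(u, k) = -¾ + (5 + k)*(k + k) = -¾ + (5 + k)*(2*k) = -¾ + 2*k*(5 + k))
P(m, c) = 525/4 (P(m, c) = -¾ + 2*(1 - 1*(-5))² + 10*(1 - 1*(-5)) = -¾ + 2*(1 + 5)² + 10*(1 + 5) = -¾ + 2*6² + 10*6 = -¾ + 2*36 + 60 = -¾ + 72 + 60 = 525/4)
o = -2133
(M(-97) + o) + P(92, 82) = (-5*(-97) - 2133) + 525/4 = (485 - 2133) + 525/4 = -1648 + 525/4 = -6067/4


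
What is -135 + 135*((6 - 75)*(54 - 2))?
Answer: -484515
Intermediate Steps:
-135 + 135*((6 - 75)*(54 - 2)) = -135 + 135*(-69*52) = -135 + 135*(-3588) = -135 - 484380 = -484515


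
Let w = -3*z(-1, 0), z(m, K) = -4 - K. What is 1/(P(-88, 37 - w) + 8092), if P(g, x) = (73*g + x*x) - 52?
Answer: 1/2241 ≈ 0.00044623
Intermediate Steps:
w = 12 (w = -3*(-4 - 1*0) = -3*(-4 + 0) = -3*(-4) = 12)
P(g, x) = -52 + x² + 73*g (P(g, x) = (73*g + x²) - 52 = (x² + 73*g) - 52 = -52 + x² + 73*g)
1/(P(-88, 37 - w) + 8092) = 1/((-52 + (37 - 1*12)² + 73*(-88)) + 8092) = 1/((-52 + (37 - 12)² - 6424) + 8092) = 1/((-52 + 25² - 6424) + 8092) = 1/((-52 + 625 - 6424) + 8092) = 1/(-5851 + 8092) = 1/2241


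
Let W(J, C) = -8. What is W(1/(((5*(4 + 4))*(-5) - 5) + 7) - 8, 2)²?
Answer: 64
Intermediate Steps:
W(1/(((5*(4 + 4))*(-5) - 5) + 7) - 8, 2)² = (-8)² = 64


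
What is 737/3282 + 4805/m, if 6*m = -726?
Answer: -15680833/397122 ≈ -39.486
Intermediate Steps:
m = -121 (m = (⅙)*(-726) = -121)
737/3282 + 4805/m = 737/3282 + 4805/(-121) = 737*(1/3282) + 4805*(-1/121) = 737/3282 - 4805/121 = -15680833/397122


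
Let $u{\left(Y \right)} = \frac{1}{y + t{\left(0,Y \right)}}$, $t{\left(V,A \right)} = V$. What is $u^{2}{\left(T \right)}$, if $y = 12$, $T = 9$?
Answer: $\frac{1}{144} \approx 0.0069444$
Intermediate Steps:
$u{\left(Y \right)} = \frac{1}{12}$ ($u{\left(Y \right)} = \frac{1}{12 + 0} = \frac{1}{12}$)
$u^{2}{\left(T \right)} = \left(\frac{1}{12}\right)^{2} = \frac{1}{144}$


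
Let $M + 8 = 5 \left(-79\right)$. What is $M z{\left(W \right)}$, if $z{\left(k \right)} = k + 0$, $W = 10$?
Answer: $-4030$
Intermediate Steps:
$z{\left(k \right)} = k$
$M = -403$ ($M = -8 + 5 \left(-79\right) = -8 - 395 = -403$)
$M z{\left(W \right)} = \left(-403\right) 10 = -4030$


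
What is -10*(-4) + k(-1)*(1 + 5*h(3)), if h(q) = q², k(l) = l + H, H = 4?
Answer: 178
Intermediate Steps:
k(l) = 4 + l (k(l) = l + 4 = 4 + l)
-10*(-4) + k(-1)*(1 + 5*h(3)) = -10*(-4) + (4 - 1)*(1 + 5*3²) = 40 + 3*(1 + 5*9) = 40 + 3*(1 + 45) = 40 + 3*46 = 40 + 138 = 178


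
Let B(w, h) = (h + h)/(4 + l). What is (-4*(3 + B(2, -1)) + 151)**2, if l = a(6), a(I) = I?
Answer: 488601/25 ≈ 19544.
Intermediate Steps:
l = 6
B(w, h) = h/5 (B(w, h) = (h + h)/(4 + 6) = (2*h)/10 = (2*h)*(1/10) = h/5)
(-4*(3 + B(2, -1)) + 151)**2 = (-4*(3 + (1/5)*(-1)) + 151)**2 = (-4*(3 - 1/5) + 151)**2 = (-4*14/5 + 151)**2 = (-56/5 + 151)**2 = (699/5)**2 = 488601/25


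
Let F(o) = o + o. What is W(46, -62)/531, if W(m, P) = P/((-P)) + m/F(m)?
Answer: -1/1062 ≈ -0.00094162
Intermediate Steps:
F(o) = 2*o
W(m, P) = -½ (W(m, P) = P/((-P)) + m/((2*m)) = P*(-1/P) + m*(1/(2*m)) = -1 + ½ = -½)
W(46, -62)/531 = -½/531 = -½*1/531 = -1/1062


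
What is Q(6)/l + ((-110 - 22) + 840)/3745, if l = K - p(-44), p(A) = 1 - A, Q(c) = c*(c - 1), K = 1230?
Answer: 63422/295855 ≈ 0.21437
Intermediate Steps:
Q(c) = c*(-1 + c)
l = 1185 (l = 1230 - (1 - 1*(-44)) = 1230 - (1 + 44) = 1230 - 1*45 = 1230 - 45 = 1185)
Q(6)/l + ((-110 - 22) + 840)/3745 = (6*(-1 + 6))/1185 + ((-110 - 22) + 840)/3745 = (6*5)*(1/1185) + (-132 + 840)*(1/3745) = 30*(1/1185) + 708*(1/3745) = 2/79 + 708/3745 = 63422/295855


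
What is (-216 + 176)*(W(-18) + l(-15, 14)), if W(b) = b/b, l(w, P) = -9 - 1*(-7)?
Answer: 40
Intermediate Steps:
l(w, P) = -2 (l(w, P) = -9 + 7 = -2)
W(b) = 1
(-216 + 176)*(W(-18) + l(-15, 14)) = (-216 + 176)*(1 - 2) = -40*(-1) = 40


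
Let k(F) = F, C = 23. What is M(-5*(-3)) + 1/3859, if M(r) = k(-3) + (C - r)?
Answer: 19296/3859 ≈ 5.0003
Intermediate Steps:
M(r) = 20 - r (M(r) = -3 + (23 - r) = 20 - r)
M(-5*(-3)) + 1/3859 = (20 - (-5)*(-3)) + 1/3859 = (20 - 1*15) + 1/3859 = (20 - 15) + 1/3859 = 5 + 1/3859 = 19296/3859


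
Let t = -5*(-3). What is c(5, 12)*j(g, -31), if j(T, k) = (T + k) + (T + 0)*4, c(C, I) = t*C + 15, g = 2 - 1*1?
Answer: -2340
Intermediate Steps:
g = 1 (g = 2 - 1 = 1)
t = 15
c(C, I) = 15 + 15*C (c(C, I) = 15*C + 15 = 15 + 15*C)
j(T, k) = k + 5*T (j(T, k) = (T + k) + T*4 = (T + k) + 4*T = k + 5*T)
c(5, 12)*j(g, -31) = (15 + 15*5)*(-31 + 5*1) = (15 + 75)*(-31 + 5) = 90*(-26) = -2340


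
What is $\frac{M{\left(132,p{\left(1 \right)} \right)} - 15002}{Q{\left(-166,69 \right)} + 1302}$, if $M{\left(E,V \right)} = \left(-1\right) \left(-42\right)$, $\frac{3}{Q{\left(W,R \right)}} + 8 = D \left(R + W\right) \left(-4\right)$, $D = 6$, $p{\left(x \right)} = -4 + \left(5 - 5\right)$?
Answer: $- \frac{34707200}{3020643} \approx -11.49$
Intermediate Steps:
$p{\left(x \right)} = -4$ ($p{\left(x \right)} = -4 + \left(5 - 5\right) = -4 + 0 = -4$)
$Q{\left(W,R \right)} = \frac{3}{-8 - 24 R - 24 W}$ ($Q{\left(W,R \right)} = \frac{3}{-8 + 6 \left(R + W\right) \left(-4\right)} = \frac{3}{-8 + 6 \left(- 4 R - 4 W\right)} = \frac{3}{-8 - \left(24 R + 24 W\right)} = \frac{3}{-8 - 24 R - 24 W}$)
$M{\left(E,V \right)} = 42$
$\frac{M{\left(132,p{\left(1 \right)} \right)} - 15002}{Q{\left(-166,69 \right)} + 1302} = \frac{42 - 15002}{- \frac{3}{8 + 24 \cdot 69 + 24 \left(-166\right)} + 1302} = \frac{42 - 15002}{- \frac{3}{8 + 1656 - 3984} + 1302} = \frac{42 - 15002}{- \frac{3}{-2320} + 1302} = - \frac{14960}{\left(-3\right) \left(- \frac{1}{2320}\right) + 1302} = - \frac{14960}{\frac{3}{2320} + 1302} = - \frac{14960}{\frac{3020643}{2320}} = \left(-14960\right) \frac{2320}{3020643} = - \frac{34707200}{3020643}$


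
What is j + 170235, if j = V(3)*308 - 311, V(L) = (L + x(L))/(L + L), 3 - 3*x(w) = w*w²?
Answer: 509002/3 ≈ 1.6967e+5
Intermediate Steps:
x(w) = 1 - w³/3 (x(w) = 1 - w*w²/3 = 1 - w³/3)
V(L) = (1 + L - L³/3)/(2*L) (V(L) = (L + (1 - L³/3))/(L + L) = (1 + L - L³/3)/((2*L)) = (1 + L - L³/3)*(1/(2*L)) = (1 + L - L³/3)/(2*L))
j = -1703/3 (j = ((⅙)*(3 - 1*3³ + 3*3)/3)*308 - 311 = ((⅙)*(⅓)*(3 - 1*27 + 9))*308 - 311 = ((⅙)*(⅓)*(3 - 27 + 9))*308 - 311 = ((⅙)*(⅓)*(-15))*308 - 311 = -⅚*308 - 311 = -770/3 - 311 = -1703/3 ≈ -567.67)
j + 170235 = -1703/3 + 170235 = 509002/3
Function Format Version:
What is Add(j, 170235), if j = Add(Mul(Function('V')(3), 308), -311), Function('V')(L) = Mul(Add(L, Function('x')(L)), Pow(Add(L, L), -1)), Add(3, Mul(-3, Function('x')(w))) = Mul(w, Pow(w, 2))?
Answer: Rational(509002, 3) ≈ 1.6967e+5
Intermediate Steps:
Function('x')(w) = Add(1, Mul(Rational(-1, 3), Pow(w, 3))) (Function('x')(w) = Add(1, Mul(Rational(-1, 3), Mul(w, Pow(w, 2)))) = Add(1, Mul(Rational(-1, 3), Pow(w, 3))))
Function('V')(L) = Mul(Rational(1, 2), Pow(L, -1), Add(1, L, Mul(Rational(-1, 3), Pow(L, 3)))) (Function('V')(L) = Mul(Add(L, Add(1, Mul(Rational(-1, 3), Pow(L, 3)))), Pow(Add(L, L), -1)) = Mul(Add(1, L, Mul(Rational(-1, 3), Pow(L, 3))), Pow(Mul(2, L), -1)) = Mul(Add(1, L, Mul(Rational(-1, 3), Pow(L, 3))), Mul(Rational(1, 2), Pow(L, -1))) = Mul(Rational(1, 2), Pow(L, -1), Add(1, L, Mul(Rational(-1, 3), Pow(L, 3)))))
j = Rational(-1703, 3) (j = Add(Mul(Mul(Rational(1, 6), Pow(3, -1), Add(3, Mul(-1, Pow(3, 3)), Mul(3, 3))), 308), -311) = Add(Mul(Mul(Rational(1, 6), Rational(1, 3), Add(3, Mul(-1, 27), 9)), 308), -311) = Add(Mul(Mul(Rational(1, 6), Rational(1, 3), Add(3, -27, 9)), 308), -311) = Add(Mul(Mul(Rational(1, 6), Rational(1, 3), -15), 308), -311) = Add(Mul(Rational(-5, 6), 308), -311) = Add(Rational(-770, 3), -311) = Rational(-1703, 3) ≈ -567.67)
Add(j, 170235) = Add(Rational(-1703, 3), 170235) = Rational(509002, 3)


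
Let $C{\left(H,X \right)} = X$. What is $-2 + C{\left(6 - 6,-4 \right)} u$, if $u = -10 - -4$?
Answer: $22$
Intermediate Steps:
$u = -6$ ($u = -10 + 4 = -6$)
$-2 + C{\left(6 - 6,-4 \right)} u = -2 - -24 = -2 + 24 = 22$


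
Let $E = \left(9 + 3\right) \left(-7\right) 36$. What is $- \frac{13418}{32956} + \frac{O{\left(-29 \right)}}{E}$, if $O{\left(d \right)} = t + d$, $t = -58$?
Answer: $- \frac{448915}{1186416} \approx -0.37838$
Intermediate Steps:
$O{\left(d \right)} = -58 + d$
$E = -3024$ ($E = 12 \left(-7\right) 36 = \left(-84\right) 36 = -3024$)
$- \frac{13418}{32956} + \frac{O{\left(-29 \right)}}{E} = - \frac{13418}{32956} + \frac{-58 - 29}{-3024} = \left(-13418\right) \frac{1}{32956} - - \frac{29}{1008} = - \frac{6709}{16478} + \frac{29}{1008} = - \frac{448915}{1186416}$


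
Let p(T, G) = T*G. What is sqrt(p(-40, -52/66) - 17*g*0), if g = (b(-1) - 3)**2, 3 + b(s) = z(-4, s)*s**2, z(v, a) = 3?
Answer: 4*sqrt(2145)/33 ≈ 5.6138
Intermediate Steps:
b(s) = -3 + 3*s**2
g = 9 (g = ((-3 + 3*(-1)**2) - 3)**2 = ((-3 + 3*1) - 3)**2 = ((-3 + 3) - 3)**2 = (0 - 3)**2 = (-3)**2 = 9)
p(T, G) = G*T
sqrt(p(-40, -52/66) - 17*g*0) = sqrt(-52/66*(-40) - 17*9*0) = sqrt(-52*1/66*(-40) - 153*0) = sqrt(-26/33*(-40) + 0) = sqrt(1040/33 + 0) = sqrt(1040/33) = 4*sqrt(2145)/33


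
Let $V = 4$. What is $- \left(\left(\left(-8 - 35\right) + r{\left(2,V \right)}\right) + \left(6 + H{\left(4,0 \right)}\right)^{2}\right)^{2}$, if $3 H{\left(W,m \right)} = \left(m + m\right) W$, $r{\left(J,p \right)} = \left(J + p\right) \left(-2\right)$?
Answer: $-361$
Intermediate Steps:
$r{\left(J,p \right)} = - 2 J - 2 p$
$H{\left(W,m \right)} = \frac{2 W m}{3}$ ($H{\left(W,m \right)} = \frac{\left(m + m\right) W}{3} = \frac{2 m W}{3} = \frac{2 W m}{3}$)
$- \left(\left(\left(-8 - 35\right) + r{\left(2,V \right)}\right) + \left(6 + H{\left(4,0 \right)}\right)^{2}\right)^{2} = - \left(\left(\left(-8 - 35\right) - 12\right) + \left(6 + \frac{2}{3} \cdot 4 \cdot 0\right)^{2}\right)^{2} = - \left(\left(-43 - 12\right) + \left(6 + 0\right)^{2}\right)^{2} = - \left(\left(-43 - 12\right) + 6^{2}\right)^{2} = - \left(-55 + 36\right)^{2} = - \left(-19\right)^{2} = \left(-1\right) 361 = -361$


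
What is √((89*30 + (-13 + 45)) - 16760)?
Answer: 3*I*√1562 ≈ 118.57*I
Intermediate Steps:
√((89*30 + (-13 + 45)) - 16760) = √((2670 + 32) - 16760) = √(2702 - 16760) = √(-14058) = 3*I*√1562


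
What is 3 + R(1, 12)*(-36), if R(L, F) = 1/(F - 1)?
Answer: -3/11 ≈ -0.27273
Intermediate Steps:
R(L, F) = 1/(-1 + F)
3 + R(1, 12)*(-36) = 3 - 36/(-1 + 12) = 3 - 36/11 = -3/11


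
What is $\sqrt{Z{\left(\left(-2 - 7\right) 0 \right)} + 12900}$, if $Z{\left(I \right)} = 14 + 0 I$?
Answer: $\sqrt{12914} \approx 113.64$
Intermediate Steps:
$Z{\left(I \right)} = 14$ ($Z{\left(I \right)} = 14 + 0 = 14$)
$\sqrt{Z{\left(\left(-2 - 7\right) 0 \right)} + 12900} = \sqrt{14 + 12900} = \sqrt{12914}$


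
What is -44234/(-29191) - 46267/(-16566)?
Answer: 2083360441/483578106 ≈ 4.3082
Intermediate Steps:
-44234/(-29191) - 46267/(-16566) = -44234*(-1/29191) - 46267*(-1/16566) = 44234/29191 + 46267/16566 = 2083360441/483578106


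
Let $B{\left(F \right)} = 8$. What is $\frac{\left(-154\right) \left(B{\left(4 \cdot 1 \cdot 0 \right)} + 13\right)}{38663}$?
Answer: $- \frac{3234}{38663} \approx -0.083646$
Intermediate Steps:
$\frac{\left(-154\right) \left(B{\left(4 \cdot 1 \cdot 0 \right)} + 13\right)}{38663} = \frac{\left(-154\right) \left(8 + 13\right)}{38663} = \left(-154\right) 21 \cdot \frac{1}{38663} = \left(-3234\right) \frac{1}{38663} = - \frac{3234}{38663}$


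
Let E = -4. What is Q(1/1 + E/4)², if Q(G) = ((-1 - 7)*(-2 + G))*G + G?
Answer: 0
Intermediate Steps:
Q(G) = G + G*(16 - 8*G) (Q(G) = (-8*(-2 + G))*G + G = (16 - 8*G)*G + G = G*(16 - 8*G) + G = G + G*(16 - 8*G))
Q(1/1 + E/4)² = ((1/1 - 4/4)*(17 - 8*(1/1 - 4/4)))² = ((1*1 - 4*¼)*(17 - 8*(1*1 - 4*¼)))² = ((1 - 1)*(17 - 8*(1 - 1)))² = (0*(17 - 8*0))² = (0*(17 + 0))² = (0*17)² = 0² = 0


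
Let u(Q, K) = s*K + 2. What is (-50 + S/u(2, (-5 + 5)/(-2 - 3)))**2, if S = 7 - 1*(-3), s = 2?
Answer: 2025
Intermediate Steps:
u(Q, K) = 2 + 2*K (u(Q, K) = 2*K + 2 = 2 + 2*K)
S = 10 (S = 7 + 3 = 10)
(-50 + S/u(2, (-5 + 5)/(-2 - 3)))**2 = (-50 + 10/(2 + 2*((-5 + 5)/(-2 - 3))))**2 = (-50 + 10/(2 + 2*(0/(-5))))**2 = (-50 + 10/(2 + 2*(0*(-1/5))))**2 = (-50 + 10/(2 + 2*0))**2 = (-50 + 10/(2 + 0))**2 = (-50 + 10/2)**2 = (-50 + 10*(1/2))**2 = (-50 + 5)**2 = (-45)**2 = 2025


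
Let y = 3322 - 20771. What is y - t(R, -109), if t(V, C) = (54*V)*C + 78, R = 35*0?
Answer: -17527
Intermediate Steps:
y = -17449
R = 0
t(V, C) = 78 + 54*C*V (t(V, C) = 54*C*V + 78 = 78 + 54*C*V)
y - t(R, -109) = -17449 - (78 + 54*(-109)*0) = -17449 - (78 + 0) = -17449 - 1*78 = -17449 - 78 = -17527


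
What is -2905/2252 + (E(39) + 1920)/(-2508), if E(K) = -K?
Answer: -2297/1126 ≈ -2.0400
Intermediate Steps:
-2905/2252 + (E(39) + 1920)/(-2508) = -2905/2252 + (-1*39 + 1920)/(-2508) = -2905*1/2252 + (-39 + 1920)*(-1/2508) = -2905/2252 + 1881*(-1/2508) = -2905/2252 - 3/4 = -2297/1126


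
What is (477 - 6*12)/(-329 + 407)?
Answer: 135/26 ≈ 5.1923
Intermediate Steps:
(477 - 6*12)/(-329 + 407) = (477 - 72)/78 = 405*(1/78) = 135/26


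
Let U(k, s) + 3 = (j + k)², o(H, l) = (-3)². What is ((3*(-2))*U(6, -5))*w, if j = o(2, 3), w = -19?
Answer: 25308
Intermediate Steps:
o(H, l) = 9
j = 9
U(k, s) = -3 + (9 + k)²
((3*(-2))*U(6, -5))*w = ((3*(-2))*(-3 + (9 + 6)²))*(-19) = -6*(-3 + 15²)*(-19) = -6*(-3 + 225)*(-19) = -6*222*(-19) = -1332*(-19) = 25308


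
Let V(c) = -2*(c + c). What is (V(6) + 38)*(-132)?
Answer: -1848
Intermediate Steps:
V(c) = -4*c
(V(6) + 38)*(-132) = (-4*6 + 38)*(-132) = (-24 + 38)*(-132) = 14*(-132) = -1848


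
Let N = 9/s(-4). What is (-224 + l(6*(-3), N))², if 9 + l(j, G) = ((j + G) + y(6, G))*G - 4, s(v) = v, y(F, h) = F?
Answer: 10751841/256 ≈ 41999.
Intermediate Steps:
N = -9/4 (N = 9/(-4) = 9*(-¼) = -9/4 ≈ -2.2500)
l(j, G) = -13 + G*(6 + G + j) (l(j, G) = -9 + (((j + G) + 6)*G - 4) = -9 + (((G + j) + 6)*G - 4) = -9 + ((6 + G + j)*G - 4) = -9 + (G*(6 + G + j) - 4) = -9 + (-4 + G*(6 + G + j)) = -13 + G*(6 + G + j))
(-224 + l(6*(-3), N))² = (-224 + (-13 + (-9/4)² + 6*(-9/4) - 27*(-3)/2))² = (-224 + (-13 + 81/16 - 27/2 - 9/4*(-18)))² = (-224 + (-13 + 81/16 - 27/2 + 81/2))² = (-224 + 305/16)² = (-3279/16)² = 10751841/256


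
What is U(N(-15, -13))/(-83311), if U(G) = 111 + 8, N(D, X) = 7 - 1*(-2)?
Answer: -119/83311 ≈ -0.0014284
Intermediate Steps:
N(D, X) = 9 (N(D, X) = 7 + 2 = 9)
U(G) = 119
U(N(-15, -13))/(-83311) = 119/(-83311) = 119*(-1/83311) = -119/83311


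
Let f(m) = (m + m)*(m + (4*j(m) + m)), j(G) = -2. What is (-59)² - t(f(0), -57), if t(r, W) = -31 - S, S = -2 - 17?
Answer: 3493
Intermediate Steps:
S = -19
f(m) = 2*m*(-8 + 2*m) (f(m) = (m + m)*(m + (4*(-2) + m)) = (2*m)*(m + (-8 + m)) = (2*m)*(-8 + 2*m) = 2*m*(-8 + 2*m))
t(r, W) = -12 (t(r, W) = -31 - 1*(-19) = -31 + 19 = -12)
(-59)² - t(f(0), -57) = (-59)² - 1*(-12) = 3481 + 12 = 3493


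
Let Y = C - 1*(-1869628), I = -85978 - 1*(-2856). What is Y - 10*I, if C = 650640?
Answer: 3351488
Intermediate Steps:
I = -83122 (I = -85978 + 2856 = -83122)
Y = 2520268 (Y = 650640 - 1*(-1869628) = 650640 + 1869628 = 2520268)
Y - 10*I = 2520268 - 10*(-83122) = 2520268 + 831220 = 3351488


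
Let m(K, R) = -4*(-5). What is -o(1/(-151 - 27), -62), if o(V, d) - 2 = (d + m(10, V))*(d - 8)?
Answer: -2942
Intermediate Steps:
m(K, R) = 20
o(V, d) = 2 + (-8 + d)*(20 + d) (o(V, d) = 2 + (d + 20)*(d - 8) = 2 + (20 + d)*(-8 + d) = 2 + (-8 + d)*(20 + d))
-o(1/(-151 - 27), -62) = -(-158 + (-62)² + 12*(-62)) = -(-158 + 3844 - 744) = -1*2942 = -2942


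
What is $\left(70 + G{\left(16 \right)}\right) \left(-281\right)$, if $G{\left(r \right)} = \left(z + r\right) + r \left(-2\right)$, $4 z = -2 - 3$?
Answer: $- \frac{59291}{4} \approx -14823.0$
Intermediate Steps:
$z = - \frac{5}{4}$ ($z = \frac{-2 - 3}{4} = \frac{1}{4} \left(-5\right) = - \frac{5}{4} \approx -1.25$)
$G{\left(r \right)} = - \frac{5}{4} - r$ ($G{\left(r \right)} = \left(- \frac{5}{4} + r\right) + r \left(-2\right) = \left(- \frac{5}{4} + r\right) - 2 r = - \frac{5}{4} - r$)
$\left(70 + G{\left(16 \right)}\right) \left(-281\right) = \left(70 - \frac{69}{4}\right) \left(-281\right) = \frac{211}{4} \left(-281\right) = - \frac{59291}{4}$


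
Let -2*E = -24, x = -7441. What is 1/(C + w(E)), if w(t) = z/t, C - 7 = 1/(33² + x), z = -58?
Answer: 19056/41285 ≈ 0.46157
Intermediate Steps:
E = 12 (E = -½*(-24) = 12)
C = 44463/6352 (C = 7 + 1/(33² - 7441) = 7 + 1/(1089 - 7441) = 7 + 1/(-6352) = 7 - 1/6352 = 44463/6352 ≈ 6.9998)
w(t) = -58/t
1/(C + w(E)) = 1/(44463/6352 - 58/12) = 1/(44463/6352 - 58*1/12) = 1/(44463/6352 - 29/6) = 1/(41285/19056) = 19056/41285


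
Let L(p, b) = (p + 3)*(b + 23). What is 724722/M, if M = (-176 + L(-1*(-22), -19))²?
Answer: 362361/2888 ≈ 125.47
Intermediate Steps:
L(p, b) = (3 + p)*(23 + b)
M = 5776 (M = (-176 + (69 + 3*(-19) + 23*(-1*(-22)) - (-19)*(-22)))² = (-176 + (69 - 57 + 23*22 - 19*22))² = (-176 + (69 - 57 + 506 - 418))² = (-176 + 100)² = (-76)² = 5776)
724722/M = 724722/5776 = 724722*(1/5776) = 362361/2888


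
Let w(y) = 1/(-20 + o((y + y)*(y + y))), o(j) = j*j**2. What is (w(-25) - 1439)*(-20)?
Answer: 22484374971219/781249999 ≈ 28780.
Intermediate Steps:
o(j) = j**3
w(y) = 1/(-20 + 64*y**6) (w(y) = 1/(-20 + ((y + y)*(y + y))**3) = 1/(-20 + ((2*y)*(2*y))**3) = 1/(-20 + (4*y**2)**3) = 1/(-20 + 64*y**6))
(w(-25) - 1439)*(-20) = (1/(4*(-5 + 16*(-25)**6)) - 1439)*(-20) = (1/(4*(-5 + 16*244140625)) - 1439)*(-20) = (1/(4*(-5 + 3906250000)) - 1439)*(-20) = ((1/4)/3906249995 - 1439)*(-20) = ((1/4)*(1/3906249995) - 1439)*(-20) = (1/15624999980 - 1439)*(-20) = -22484374971219/15624999980*(-20) = 22484374971219/781249999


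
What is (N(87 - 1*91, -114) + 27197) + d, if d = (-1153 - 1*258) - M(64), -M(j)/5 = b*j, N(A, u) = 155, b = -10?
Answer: 22741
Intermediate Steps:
M(j) = 50*j (M(j) = -(-50)*j = 50*j)
d = -4611 (d = (-1153 - 1*258) - 50*64 = (-1153 - 258) - 1*3200 = -1411 - 3200 = -4611)
(N(87 - 1*91, -114) + 27197) + d = (155 + 27197) - 4611 = 27352 - 4611 = 22741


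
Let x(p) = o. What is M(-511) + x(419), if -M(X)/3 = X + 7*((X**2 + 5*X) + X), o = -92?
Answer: -5417714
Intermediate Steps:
x(p) = -92
M(X) = -129*X - 21*X**2 (M(X) = -3*(X + 7*((X**2 + 5*X) + X)) = -3*(X + 7*(X**2 + 6*X)) = -3*(X + (7*X**2 + 42*X)) = -3*(7*X**2 + 43*X) = -129*X - 21*X**2)
M(-511) + x(419) = -3*(-511)*(43 + 7*(-511)) - 92 = -3*(-511)*(43 - 3577) - 92 = -3*(-511)*(-3534) - 92 = -5417622 - 92 = -5417714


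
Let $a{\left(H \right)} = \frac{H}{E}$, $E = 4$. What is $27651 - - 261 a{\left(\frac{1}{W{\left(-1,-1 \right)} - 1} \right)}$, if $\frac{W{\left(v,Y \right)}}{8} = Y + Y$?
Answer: $\frac{1880007}{68} \approx 27647.0$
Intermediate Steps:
$W{\left(v,Y \right)} = 16 Y$ ($W{\left(v,Y \right)} = 8 \left(Y + Y\right) = 8 \cdot 2 Y = 16 Y$)
$a{\left(H \right)} = \frac{H}{4}$
$27651 - - 261 a{\left(\frac{1}{W{\left(-1,-1 \right)} - 1} \right)} = 27651 - - 261 \frac{1}{4 \left(16 \left(-1\right) - 1\right)} = 27651 - - 261 \frac{1}{4 \left(-16 - 1\right)} = 27651 - - 261 \frac{1}{4 \left(-17\right)} = 27651 - - 261 \cdot \frac{1}{4} \left(- \frac{1}{17}\right) = 27651 - \left(-261\right) \left(- \frac{1}{68}\right) = 27651 - \frac{261}{68} = \frac{1880007}{68}$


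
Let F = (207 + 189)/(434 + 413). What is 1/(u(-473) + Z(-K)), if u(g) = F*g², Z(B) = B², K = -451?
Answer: 7/2156011 ≈ 3.2467e-6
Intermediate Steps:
F = 36/77 (F = 396/847 = 396*(1/847) = 36/77 ≈ 0.46753)
u(g) = 36*g²/77
1/(u(-473) + Z(-K)) = 1/((36/77)*(-473)² + (-1*(-451))²) = 1/((36/77)*223729 + 451²) = 1/(732204/7 + 203401) = 1/(2156011/7) = 7/2156011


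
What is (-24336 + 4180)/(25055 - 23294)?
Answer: -20156/1761 ≈ -11.446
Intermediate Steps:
(-24336 + 4180)/(25055 - 23294) = -20156/1761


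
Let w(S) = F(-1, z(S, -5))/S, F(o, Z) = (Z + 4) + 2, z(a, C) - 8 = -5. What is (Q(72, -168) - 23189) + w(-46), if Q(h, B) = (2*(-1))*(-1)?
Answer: -1066611/46 ≈ -23187.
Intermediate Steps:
z(a, C) = 3 (z(a, C) = 8 - 5 = 3)
F(o, Z) = 6 + Z (F(o, Z) = (4 + Z) + 2 = 6 + Z)
w(S) = 9/S (w(S) = (6 + 3)/S = 9/S)
Q(h, B) = 2 (Q(h, B) = -2*(-1) = 2)
(Q(72, -168) - 23189) + w(-46) = (2 - 23189) + 9/(-46) = -23187 + 9*(-1/46) = -23187 - 9/46 = -1066611/46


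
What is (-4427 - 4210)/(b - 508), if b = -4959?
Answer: 8637/5467 ≈ 1.5798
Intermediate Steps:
(-4427 - 4210)/(b - 508) = (-4427 - 4210)/(-4959 - 508) = -8637/(-5467) = -8637*(-1/5467) = 8637/5467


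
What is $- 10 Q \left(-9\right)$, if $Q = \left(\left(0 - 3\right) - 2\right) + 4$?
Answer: $-90$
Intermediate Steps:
$Q = -1$ ($Q = \left(-3 - 2\right) + 4 = -5 + 4 = -1$)
$- 10 Q \left(-9\right) = \left(-10\right) \left(-1\right) \left(-9\right) = 10 \left(-9\right) = -90$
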